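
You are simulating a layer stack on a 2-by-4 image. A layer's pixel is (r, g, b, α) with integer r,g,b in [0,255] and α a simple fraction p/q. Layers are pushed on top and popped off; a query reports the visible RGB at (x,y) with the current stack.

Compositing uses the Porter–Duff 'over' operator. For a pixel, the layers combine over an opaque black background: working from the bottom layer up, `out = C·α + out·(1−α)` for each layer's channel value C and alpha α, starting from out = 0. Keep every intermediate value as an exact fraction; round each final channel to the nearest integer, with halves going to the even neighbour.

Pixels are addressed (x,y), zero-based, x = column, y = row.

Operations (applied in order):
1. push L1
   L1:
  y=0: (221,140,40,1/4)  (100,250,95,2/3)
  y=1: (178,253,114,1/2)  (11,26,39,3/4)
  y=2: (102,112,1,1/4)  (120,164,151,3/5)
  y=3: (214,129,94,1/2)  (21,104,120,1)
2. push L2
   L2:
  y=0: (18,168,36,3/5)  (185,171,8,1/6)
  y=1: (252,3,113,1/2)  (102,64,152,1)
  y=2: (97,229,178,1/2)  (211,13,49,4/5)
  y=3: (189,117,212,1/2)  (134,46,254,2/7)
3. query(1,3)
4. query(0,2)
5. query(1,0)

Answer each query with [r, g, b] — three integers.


query (1,3) [L1,L2] — begin 0,0,0
after L1 α=1: [21, 104, 120]
after L2 α=2/7: [373/7, 612/7, 1108/7]
rounded: [53, 87, 158]

at x=0,y=2 over L1,L2:
after L1 α=1/4: [51/2, 28, 1/4]
after L2 α=1/2: [245/4, 257/2, 713/8]
→ [61, 128, 89]

query (1,0) [L1,L2] — begin 0,0,0
after L1 α=2/3: [200/3, 500/3, 190/3]
after L2 α=1/6: [1555/18, 3013/18, 487/9]
rounded: [86, 167, 54]


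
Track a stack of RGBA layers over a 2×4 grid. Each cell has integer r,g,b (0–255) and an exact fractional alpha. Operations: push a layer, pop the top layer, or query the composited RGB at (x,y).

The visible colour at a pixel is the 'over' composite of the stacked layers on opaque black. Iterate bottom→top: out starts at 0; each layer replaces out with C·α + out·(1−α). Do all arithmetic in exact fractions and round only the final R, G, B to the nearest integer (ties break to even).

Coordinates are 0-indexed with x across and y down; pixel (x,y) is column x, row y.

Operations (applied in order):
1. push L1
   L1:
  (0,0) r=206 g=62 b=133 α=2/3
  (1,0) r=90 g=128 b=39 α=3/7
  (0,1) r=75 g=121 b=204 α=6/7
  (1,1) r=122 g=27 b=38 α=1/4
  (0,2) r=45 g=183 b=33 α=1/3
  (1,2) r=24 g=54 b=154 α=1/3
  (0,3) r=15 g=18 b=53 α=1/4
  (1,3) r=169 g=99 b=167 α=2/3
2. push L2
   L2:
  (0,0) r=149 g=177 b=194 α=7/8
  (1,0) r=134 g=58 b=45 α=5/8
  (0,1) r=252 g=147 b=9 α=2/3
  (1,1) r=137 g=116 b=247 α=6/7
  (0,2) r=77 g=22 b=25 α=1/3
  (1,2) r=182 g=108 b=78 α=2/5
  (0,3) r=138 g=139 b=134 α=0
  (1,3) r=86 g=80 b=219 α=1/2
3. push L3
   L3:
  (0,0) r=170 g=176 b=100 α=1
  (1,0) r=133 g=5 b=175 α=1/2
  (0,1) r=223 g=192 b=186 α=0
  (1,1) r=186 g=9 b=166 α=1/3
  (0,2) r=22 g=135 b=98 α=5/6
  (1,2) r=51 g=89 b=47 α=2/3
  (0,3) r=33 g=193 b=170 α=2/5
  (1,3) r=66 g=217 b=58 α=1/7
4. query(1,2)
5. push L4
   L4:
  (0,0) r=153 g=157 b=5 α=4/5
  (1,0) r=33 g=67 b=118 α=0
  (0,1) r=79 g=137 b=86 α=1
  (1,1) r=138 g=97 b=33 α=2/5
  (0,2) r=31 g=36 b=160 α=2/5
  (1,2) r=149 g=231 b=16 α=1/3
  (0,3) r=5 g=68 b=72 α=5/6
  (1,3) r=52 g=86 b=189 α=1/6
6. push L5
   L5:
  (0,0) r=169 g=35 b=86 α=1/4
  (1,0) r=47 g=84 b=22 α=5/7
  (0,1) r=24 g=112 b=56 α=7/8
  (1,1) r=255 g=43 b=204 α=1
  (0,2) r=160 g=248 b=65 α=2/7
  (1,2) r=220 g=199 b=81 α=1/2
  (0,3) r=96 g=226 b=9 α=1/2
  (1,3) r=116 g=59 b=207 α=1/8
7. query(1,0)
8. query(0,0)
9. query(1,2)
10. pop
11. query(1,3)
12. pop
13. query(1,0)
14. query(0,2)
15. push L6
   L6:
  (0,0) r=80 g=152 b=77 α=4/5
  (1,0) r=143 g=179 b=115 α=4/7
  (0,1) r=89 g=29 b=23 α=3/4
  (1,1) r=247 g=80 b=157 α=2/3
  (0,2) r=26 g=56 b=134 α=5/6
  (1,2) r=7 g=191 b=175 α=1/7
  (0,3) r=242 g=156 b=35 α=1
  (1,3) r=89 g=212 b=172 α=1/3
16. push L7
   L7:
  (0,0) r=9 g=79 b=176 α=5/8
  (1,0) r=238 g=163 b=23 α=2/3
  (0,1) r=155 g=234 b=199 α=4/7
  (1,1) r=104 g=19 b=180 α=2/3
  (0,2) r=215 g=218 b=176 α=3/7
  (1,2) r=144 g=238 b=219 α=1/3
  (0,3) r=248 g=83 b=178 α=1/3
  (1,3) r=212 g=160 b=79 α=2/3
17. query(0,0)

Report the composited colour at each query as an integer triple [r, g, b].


at x=1,y=2 over L1,L2,L3:
after L1 α=1/3: [8, 18, 154/3]
after L2 α=2/5: [388/5, 54, 62]
after L3 α=2/3: [898/15, 232/3, 52]
= [60, 77, 52]

query (1,0) [L1,L2,L3,L4,L5] — begin 0,0,0
after L1 α=3/7: [270/7, 384/7, 117/7]
after L2 α=5/8: [1375/14, 1591/28, 963/28]
after L3 α=1/2: [3237/28, 1731/56, 5863/56]
after L4 α=0: [3237/28, 1731/56, 5863/56]
after L5 α=5/7: [6527/98, 13491/196, 8943/196]
rounded: [67, 69, 46]

(0,0) stack=L1,L2,L3,L4,L5; from [0,0,0]:
+L1 (α=2/3) → [412/3, 124/3, 266/3]
+L2 (α=7/8) → [3541/24, 3841/24, 1085/6]
+L3 (α=1) → [170, 176, 100]
+L4 (α=4/5) → [782/5, 804/5, 24]
+L5 (α=1/4) → [3191/20, 2587/20, 79/2]
rounded: [160, 129, 40]

query (1,2) [L1,L2,L3,L4,L5] — begin 0,0,0
+L1 (α=1/3) → [8, 18, 154/3]
+L2 (α=2/5) → [388/5, 54, 62]
+L3 (α=2/3) → [898/15, 232/3, 52]
+L4 (α=1/3) → [4031/45, 1157/9, 40]
+L5 (α=1/2) → [13931/90, 1474/9, 121/2]
→ [155, 164, 60]

at x=1,y=3 over L1,L2,L3,L4:
L1 α=2/3: [338/3, 66, 334/3]
L2 α=1/2: [298/3, 73, 991/6]
L3 α=1/7: [662/7, 655/7, 1049/7]
L4 α=1/6: [1837/21, 3877/42, 3284/21]
= [87, 92, 156]

at x=1,y=0 over L1,L2,L3:
+L1 (α=3/7) → [270/7, 384/7, 117/7]
+L2 (α=5/8) → [1375/14, 1591/28, 963/28]
+L3 (α=1/2) → [3237/28, 1731/56, 5863/56]
rounded: [116, 31, 105]

at x=0,y=2 over L1,L2,L3:
+L1 (α=1/3) → [15, 61, 11]
+L2 (α=1/3) → [107/3, 48, 47/3]
+L3 (α=5/6) → [437/18, 241/2, 1517/18]
= [24, 120, 84]

at x=0,y=0 over L1,L2,L3,L6,L7:
after L1 α=2/3: [412/3, 124/3, 266/3]
after L2 α=7/8: [3541/24, 3841/24, 1085/6]
after L3 α=1: [170, 176, 100]
after L6 α=4/5: [98, 784/5, 408/5]
after L7 α=5/8: [339/8, 4327/40, 703/5]
→ [42, 108, 141]


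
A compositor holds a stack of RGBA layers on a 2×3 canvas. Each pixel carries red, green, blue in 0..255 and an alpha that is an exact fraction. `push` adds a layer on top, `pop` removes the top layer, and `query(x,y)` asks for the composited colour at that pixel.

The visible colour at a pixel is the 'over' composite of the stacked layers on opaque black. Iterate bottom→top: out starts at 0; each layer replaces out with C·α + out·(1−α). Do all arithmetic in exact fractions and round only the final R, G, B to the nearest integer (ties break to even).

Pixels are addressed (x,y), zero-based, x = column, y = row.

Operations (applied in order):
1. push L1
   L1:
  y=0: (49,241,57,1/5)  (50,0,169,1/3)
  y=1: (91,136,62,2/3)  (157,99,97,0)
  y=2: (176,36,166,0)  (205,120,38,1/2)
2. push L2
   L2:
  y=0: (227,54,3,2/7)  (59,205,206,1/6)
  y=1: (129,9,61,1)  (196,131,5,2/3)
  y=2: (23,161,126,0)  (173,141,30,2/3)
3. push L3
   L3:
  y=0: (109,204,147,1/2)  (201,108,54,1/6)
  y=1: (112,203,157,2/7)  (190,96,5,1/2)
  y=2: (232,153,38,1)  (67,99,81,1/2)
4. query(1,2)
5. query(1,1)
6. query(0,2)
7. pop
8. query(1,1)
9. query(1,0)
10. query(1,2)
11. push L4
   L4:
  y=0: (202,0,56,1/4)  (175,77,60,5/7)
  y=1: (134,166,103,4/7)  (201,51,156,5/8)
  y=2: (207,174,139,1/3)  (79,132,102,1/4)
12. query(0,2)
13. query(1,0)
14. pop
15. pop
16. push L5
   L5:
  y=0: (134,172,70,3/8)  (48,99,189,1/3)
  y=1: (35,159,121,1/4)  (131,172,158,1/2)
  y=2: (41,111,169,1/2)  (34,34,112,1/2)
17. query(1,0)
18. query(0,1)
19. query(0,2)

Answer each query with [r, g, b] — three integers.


query (1,2) [L1,L2,L3] — begin 0,0,0
after L1 α=1/2: [205/2, 60, 19]
after L2 α=2/3: [299/2, 114, 79/3]
after L3 α=1/2: [433/4, 213/2, 161/3]
→ [108, 106, 54]

(1,1) stack=L1,L2,L3; from [0,0,0]:
L1 α=0: [0, 0, 0]
L2 α=2/3: [392/3, 262/3, 10/3]
L3 α=1/2: [481/3, 275/3, 25/6]
→ [160, 92, 4]

(0,2) stack=L1,L2,L3; from [0,0,0]:
L1 α=0: [0, 0, 0]
L2 α=0: [0, 0, 0]
L3 α=1: [232, 153, 38]
→ [232, 153, 38]

at x=1,y=1 over L1,L2:
+L1 (α=0) → [0, 0, 0]
+L2 (α=2/3) → [392/3, 262/3, 10/3]
rounded: [131, 87, 3]

query (1,0) [L1,L2] — begin 0,0,0
after L1 α=1/3: [50/3, 0, 169/3]
after L2 α=1/6: [427/18, 205/6, 1463/18]
→ [24, 34, 81]

(1,2) stack=L1,L2; from [0,0,0]:
L1 α=1/2: [205/2, 60, 19]
L2 α=2/3: [299/2, 114, 79/3]
rounded: [150, 114, 26]

at x=0,y=2 over L1,L2,L4:
after L1 α=0: [0, 0, 0]
after L2 α=0: [0, 0, 0]
after L4 α=1/3: [69, 58, 139/3]
= [69, 58, 46]

query (1,0) [L1,L2,L4] — begin 0,0,0
+L1 (α=1/3) → [50/3, 0, 169/3]
+L2 (α=1/6) → [427/18, 205/6, 1463/18]
+L4 (α=5/7) → [1186/9, 1360/21, 4163/63]
rounded: [132, 65, 66]

query (1,0) [L1,L5] — begin 0,0,0
L1 α=1/3: [50/3, 0, 169/3]
L5 α=1/3: [244/9, 33, 905/9]
rounded: [27, 33, 101]

(0,1) stack=L1,L5; from [0,0,0]:
+L1 (α=2/3) → [182/3, 272/3, 124/3]
+L5 (α=1/4) → [217/4, 431/4, 245/4]
= [54, 108, 61]

query (0,2) [L1,L5] — begin 0,0,0
+L1 (α=0) → [0, 0, 0]
+L5 (α=1/2) → [41/2, 111/2, 169/2]
= [20, 56, 84]


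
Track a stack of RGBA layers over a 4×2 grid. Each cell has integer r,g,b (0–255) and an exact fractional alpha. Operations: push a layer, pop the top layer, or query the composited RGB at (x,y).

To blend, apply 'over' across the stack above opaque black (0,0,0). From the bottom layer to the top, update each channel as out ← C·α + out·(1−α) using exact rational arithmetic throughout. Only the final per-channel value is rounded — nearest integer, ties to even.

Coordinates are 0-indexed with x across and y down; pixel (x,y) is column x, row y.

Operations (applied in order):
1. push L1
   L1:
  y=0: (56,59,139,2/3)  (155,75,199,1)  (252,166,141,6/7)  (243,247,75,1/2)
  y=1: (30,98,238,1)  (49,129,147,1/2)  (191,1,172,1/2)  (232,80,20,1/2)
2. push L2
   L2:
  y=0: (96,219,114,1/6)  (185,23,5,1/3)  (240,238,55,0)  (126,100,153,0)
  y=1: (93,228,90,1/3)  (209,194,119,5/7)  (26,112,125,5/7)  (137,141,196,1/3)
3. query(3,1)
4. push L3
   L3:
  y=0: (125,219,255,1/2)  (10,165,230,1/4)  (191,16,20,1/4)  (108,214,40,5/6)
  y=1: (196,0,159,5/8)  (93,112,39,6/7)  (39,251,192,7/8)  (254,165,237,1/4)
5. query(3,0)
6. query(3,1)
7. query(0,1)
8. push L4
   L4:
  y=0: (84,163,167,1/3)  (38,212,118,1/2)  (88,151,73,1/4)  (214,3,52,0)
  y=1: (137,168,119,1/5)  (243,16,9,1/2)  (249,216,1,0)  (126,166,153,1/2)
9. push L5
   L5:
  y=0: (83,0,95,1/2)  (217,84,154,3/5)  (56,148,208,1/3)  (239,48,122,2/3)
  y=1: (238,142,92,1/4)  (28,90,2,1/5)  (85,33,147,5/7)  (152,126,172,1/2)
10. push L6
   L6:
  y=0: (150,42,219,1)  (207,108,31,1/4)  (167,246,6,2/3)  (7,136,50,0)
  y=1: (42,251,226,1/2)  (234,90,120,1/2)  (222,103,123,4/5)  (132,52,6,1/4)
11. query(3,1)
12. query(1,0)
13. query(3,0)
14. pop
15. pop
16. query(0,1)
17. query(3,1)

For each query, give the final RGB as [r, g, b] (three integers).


(3,1) stack=L1,L2; from [0,0,0]:
after L1 α=1/2: [116, 40, 10]
after L2 α=1/3: [123, 221/3, 72]
= [123, 74, 72]

query (3,0) [L1,L2,L3] — begin 0,0,0
after L1 α=1/2: [243/2, 247/2, 75/2]
after L2 α=0: [243/2, 247/2, 75/2]
after L3 α=5/6: [441/4, 2387/12, 475/12]
→ [110, 199, 40]

at x=3,y=1 over L1,L2,L3:
L1 α=1/2: [116, 40, 10]
L2 α=1/3: [123, 221/3, 72]
L3 α=1/4: [623/4, 193/2, 453/4]
→ [156, 96, 113]

(0,1) stack=L1,L2,L3; from [0,0,0]:
after L1 α=1: [30, 98, 238]
after L2 α=1/3: [51, 424/3, 566/3]
after L3 α=5/8: [1133/8, 53, 1361/8]
= [142, 53, 170]

at x=3,y=1 over L1,L2,L3,L4,L5,L6:
+L1 (α=1/2) → [116, 40, 10]
+L2 (α=1/3) → [123, 221/3, 72]
+L3 (α=1/4) → [623/4, 193/2, 453/4]
+L4 (α=1/2) → [1127/8, 525/4, 1065/8]
+L5 (α=1/2) → [2343/16, 1029/8, 2441/16]
+L6 (α=1/4) → [9141/64, 3503/32, 7419/64]
rounded: [143, 109, 116]

at x=1,y=0 over L1,L2,L3,L4,L5,L6:
+L1 (α=1) → [155, 75, 199]
+L2 (α=1/3) → [165, 173/3, 403/3]
+L3 (α=1/4) → [505/4, 169/2, 633/4]
+L4 (α=1/2) → [657/8, 593/4, 1105/8]
+L5 (α=3/5) → [3261/20, 1097/10, 2953/20]
+L6 (α=1/4) → [13923/80, 4371/40, 9479/80]
→ [174, 109, 118]

query (3,0) [L1,L2,L3,L4,L5,L6] — begin 0,0,0
after L1 α=1/2: [243/2, 247/2, 75/2]
after L2 α=0: [243/2, 247/2, 75/2]
after L3 α=5/6: [441/4, 2387/12, 475/12]
after L4 α=0: [441/4, 2387/12, 475/12]
after L5 α=2/3: [2353/12, 3539/36, 3403/36]
after L6 α=0: [2353/12, 3539/36, 3403/36]
rounded: [196, 98, 95]

at x=0,y=1 over L1,L2,L3,L4:
+L1 (α=1) → [30, 98, 238]
+L2 (α=1/3) → [51, 424/3, 566/3]
+L3 (α=5/8) → [1133/8, 53, 1361/8]
+L4 (α=1/5) → [1407/10, 76, 1599/10]
rounded: [141, 76, 160]

at x=3,y=1 over L1,L2,L3,L4:
+L1 (α=1/2) → [116, 40, 10]
+L2 (α=1/3) → [123, 221/3, 72]
+L3 (α=1/4) → [623/4, 193/2, 453/4]
+L4 (α=1/2) → [1127/8, 525/4, 1065/8]
→ [141, 131, 133]


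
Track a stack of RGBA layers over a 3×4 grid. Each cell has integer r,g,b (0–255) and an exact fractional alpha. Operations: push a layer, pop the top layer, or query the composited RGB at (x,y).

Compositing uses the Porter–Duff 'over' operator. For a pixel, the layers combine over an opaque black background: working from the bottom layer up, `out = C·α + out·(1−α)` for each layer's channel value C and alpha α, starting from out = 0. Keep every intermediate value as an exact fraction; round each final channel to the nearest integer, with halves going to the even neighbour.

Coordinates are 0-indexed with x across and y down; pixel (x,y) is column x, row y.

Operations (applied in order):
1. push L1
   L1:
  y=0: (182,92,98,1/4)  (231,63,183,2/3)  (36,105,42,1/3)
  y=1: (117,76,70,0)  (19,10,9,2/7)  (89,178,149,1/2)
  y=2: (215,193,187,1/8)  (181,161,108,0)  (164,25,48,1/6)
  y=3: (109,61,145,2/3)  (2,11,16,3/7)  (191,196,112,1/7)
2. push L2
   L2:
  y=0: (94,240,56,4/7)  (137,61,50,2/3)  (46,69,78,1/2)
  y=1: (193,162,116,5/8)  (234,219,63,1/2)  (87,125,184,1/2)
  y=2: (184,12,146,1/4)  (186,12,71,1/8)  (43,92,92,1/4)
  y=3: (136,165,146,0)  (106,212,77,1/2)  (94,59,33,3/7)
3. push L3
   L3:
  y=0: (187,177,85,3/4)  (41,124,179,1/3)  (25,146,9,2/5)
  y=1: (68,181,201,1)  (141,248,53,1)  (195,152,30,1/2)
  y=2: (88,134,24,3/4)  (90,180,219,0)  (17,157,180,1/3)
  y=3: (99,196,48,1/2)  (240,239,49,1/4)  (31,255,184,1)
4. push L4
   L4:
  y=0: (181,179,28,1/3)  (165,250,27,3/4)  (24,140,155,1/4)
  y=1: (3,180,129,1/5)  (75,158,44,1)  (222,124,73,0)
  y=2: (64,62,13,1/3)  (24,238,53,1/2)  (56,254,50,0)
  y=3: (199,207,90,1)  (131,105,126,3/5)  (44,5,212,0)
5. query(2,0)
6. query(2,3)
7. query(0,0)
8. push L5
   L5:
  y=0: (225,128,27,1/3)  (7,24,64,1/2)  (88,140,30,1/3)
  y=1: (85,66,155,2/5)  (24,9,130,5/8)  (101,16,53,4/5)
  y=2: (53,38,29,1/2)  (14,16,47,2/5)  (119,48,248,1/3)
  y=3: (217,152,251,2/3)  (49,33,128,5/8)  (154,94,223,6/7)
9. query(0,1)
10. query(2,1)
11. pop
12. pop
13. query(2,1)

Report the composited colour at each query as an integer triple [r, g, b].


query (2,0) [L1,L2,L3,L4] — begin 0,0,0
after L1 α=1/3: [12, 35, 14]
after L2 α=1/2: [29, 52, 46]
after L3 α=2/5: [137/5, 448/5, 156/5]
after L4 α=1/4: [531/20, 511/5, 1243/20]
→ [27, 102, 62]

(2,3) stack=L1,L2,L3,L4; from [0,0,0]:
L1 α=1/7: [191/7, 28, 16]
L2 α=3/7: [2738/49, 289/7, 163/7]
L3 α=1: [31, 255, 184]
L4 α=0: [31, 255, 184]
→ [31, 255, 184]

(0,0) stack=L1,L2,L3,L4; from [0,0,0]:
after L1 α=1/4: [91/2, 23, 49/2]
after L2 α=4/7: [1025/14, 147, 85/2]
after L3 α=3/4: [8879/56, 339/2, 595/8]
after L4 α=1/3: [4649/28, 518/3, 707/12]
= [166, 173, 59]

at x=0,y=1 over L1,L2,L3,L4,L5:
after L1 α=0: [0, 0, 0]
after L2 α=5/8: [965/8, 405/4, 145/2]
after L3 α=1: [68, 181, 201]
after L4 α=1/5: [55, 904/5, 933/5]
after L5 α=2/5: [67, 3372/25, 4349/25]
rounded: [67, 135, 174]

(2,1) stack=L1,L2,L3,L4,L5; from [0,0,0]:
L1 α=1/2: [89/2, 89, 149/2]
L2 α=1/2: [263/4, 107, 517/4]
L3 α=1/2: [1043/8, 259/2, 637/8]
L4 α=0: [1043/8, 259/2, 637/8]
L5 α=4/5: [855/8, 387/10, 2333/40]
→ [107, 39, 58]

at x=2,y=1 over L1,L2,L3:
+L1 (α=1/2) → [89/2, 89, 149/2]
+L2 (α=1/2) → [263/4, 107, 517/4]
+L3 (α=1/2) → [1043/8, 259/2, 637/8]
= [130, 130, 80]


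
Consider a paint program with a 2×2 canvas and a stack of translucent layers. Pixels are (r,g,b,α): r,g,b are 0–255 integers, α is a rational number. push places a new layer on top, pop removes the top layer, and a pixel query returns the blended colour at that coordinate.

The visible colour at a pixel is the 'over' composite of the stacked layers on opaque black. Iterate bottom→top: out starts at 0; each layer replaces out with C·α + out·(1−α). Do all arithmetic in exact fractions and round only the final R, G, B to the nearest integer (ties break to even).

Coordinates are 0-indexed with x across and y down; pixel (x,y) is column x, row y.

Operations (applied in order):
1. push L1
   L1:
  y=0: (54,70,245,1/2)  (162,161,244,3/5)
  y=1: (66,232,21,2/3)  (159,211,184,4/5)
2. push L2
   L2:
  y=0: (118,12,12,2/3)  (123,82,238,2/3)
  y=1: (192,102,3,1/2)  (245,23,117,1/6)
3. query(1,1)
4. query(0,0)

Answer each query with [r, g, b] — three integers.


(1,1) stack=L1,L2; from [0,0,0]:
L1 α=4/5: [636/5, 844/5, 736/5]
L2 α=1/6: [881/6, 289/2, 853/6]
rounded: [147, 144, 142]

(0,0) stack=L1,L2; from [0,0,0]:
+L1 (α=1/2) → [27, 35, 245/2]
+L2 (α=2/3) → [263/3, 59/3, 293/6]
rounded: [88, 20, 49]


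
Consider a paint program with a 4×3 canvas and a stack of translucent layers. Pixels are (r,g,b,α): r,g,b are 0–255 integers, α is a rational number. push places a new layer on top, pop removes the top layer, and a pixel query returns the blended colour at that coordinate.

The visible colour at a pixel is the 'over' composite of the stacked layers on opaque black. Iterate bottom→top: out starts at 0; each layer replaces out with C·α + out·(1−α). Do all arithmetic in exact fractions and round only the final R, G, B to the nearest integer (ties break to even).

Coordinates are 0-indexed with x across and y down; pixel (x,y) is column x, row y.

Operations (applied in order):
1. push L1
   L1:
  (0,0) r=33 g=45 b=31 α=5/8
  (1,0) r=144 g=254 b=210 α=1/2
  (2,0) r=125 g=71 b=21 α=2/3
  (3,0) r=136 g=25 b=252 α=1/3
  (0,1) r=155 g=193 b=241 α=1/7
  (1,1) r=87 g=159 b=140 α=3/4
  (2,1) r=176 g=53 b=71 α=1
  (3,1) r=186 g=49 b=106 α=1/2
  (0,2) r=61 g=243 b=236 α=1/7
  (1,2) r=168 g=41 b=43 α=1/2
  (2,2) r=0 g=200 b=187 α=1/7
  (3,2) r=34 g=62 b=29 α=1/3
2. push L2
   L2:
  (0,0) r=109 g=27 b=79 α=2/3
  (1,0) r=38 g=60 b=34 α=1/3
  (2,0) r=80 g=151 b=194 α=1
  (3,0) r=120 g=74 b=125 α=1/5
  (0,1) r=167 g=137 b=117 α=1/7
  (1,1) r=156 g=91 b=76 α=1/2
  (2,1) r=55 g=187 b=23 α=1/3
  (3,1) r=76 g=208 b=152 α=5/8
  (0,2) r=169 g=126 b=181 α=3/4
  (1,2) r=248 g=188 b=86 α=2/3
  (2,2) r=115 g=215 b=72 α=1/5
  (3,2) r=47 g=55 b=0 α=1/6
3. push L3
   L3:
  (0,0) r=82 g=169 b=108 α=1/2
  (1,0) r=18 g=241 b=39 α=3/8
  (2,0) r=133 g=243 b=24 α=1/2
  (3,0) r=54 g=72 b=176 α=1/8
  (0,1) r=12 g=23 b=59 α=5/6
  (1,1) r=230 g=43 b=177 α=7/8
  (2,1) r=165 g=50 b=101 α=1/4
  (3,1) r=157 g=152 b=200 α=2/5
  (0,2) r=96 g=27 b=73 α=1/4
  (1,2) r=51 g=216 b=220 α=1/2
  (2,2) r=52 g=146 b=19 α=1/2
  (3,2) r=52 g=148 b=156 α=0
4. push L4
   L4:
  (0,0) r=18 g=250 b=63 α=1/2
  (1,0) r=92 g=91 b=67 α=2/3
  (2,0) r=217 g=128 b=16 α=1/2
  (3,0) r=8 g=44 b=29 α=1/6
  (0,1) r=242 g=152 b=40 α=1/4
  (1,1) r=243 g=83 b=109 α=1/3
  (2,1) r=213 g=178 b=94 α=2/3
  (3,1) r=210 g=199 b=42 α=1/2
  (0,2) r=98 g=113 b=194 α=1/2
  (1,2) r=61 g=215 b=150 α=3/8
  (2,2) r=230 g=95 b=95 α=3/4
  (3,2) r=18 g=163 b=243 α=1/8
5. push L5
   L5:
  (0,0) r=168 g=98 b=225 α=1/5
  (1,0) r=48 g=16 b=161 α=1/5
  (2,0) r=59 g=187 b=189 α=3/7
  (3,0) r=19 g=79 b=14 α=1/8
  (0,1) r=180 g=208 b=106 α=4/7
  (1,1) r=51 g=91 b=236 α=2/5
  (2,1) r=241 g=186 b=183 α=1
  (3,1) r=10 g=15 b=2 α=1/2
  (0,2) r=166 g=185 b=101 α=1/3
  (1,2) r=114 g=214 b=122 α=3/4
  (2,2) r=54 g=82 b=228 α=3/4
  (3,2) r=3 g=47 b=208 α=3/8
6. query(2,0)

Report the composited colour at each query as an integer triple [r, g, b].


at x=2,y=0 over L1,L2,L3,L4,L5:
L1 α=2/3: [250/3, 142/3, 14]
L2 α=1: [80, 151, 194]
L3 α=1/2: [213/2, 197, 109]
L4 α=1/2: [647/4, 325/2, 125/2]
L5 α=3/7: [824/7, 173, 817/7]
→ [118, 173, 117]


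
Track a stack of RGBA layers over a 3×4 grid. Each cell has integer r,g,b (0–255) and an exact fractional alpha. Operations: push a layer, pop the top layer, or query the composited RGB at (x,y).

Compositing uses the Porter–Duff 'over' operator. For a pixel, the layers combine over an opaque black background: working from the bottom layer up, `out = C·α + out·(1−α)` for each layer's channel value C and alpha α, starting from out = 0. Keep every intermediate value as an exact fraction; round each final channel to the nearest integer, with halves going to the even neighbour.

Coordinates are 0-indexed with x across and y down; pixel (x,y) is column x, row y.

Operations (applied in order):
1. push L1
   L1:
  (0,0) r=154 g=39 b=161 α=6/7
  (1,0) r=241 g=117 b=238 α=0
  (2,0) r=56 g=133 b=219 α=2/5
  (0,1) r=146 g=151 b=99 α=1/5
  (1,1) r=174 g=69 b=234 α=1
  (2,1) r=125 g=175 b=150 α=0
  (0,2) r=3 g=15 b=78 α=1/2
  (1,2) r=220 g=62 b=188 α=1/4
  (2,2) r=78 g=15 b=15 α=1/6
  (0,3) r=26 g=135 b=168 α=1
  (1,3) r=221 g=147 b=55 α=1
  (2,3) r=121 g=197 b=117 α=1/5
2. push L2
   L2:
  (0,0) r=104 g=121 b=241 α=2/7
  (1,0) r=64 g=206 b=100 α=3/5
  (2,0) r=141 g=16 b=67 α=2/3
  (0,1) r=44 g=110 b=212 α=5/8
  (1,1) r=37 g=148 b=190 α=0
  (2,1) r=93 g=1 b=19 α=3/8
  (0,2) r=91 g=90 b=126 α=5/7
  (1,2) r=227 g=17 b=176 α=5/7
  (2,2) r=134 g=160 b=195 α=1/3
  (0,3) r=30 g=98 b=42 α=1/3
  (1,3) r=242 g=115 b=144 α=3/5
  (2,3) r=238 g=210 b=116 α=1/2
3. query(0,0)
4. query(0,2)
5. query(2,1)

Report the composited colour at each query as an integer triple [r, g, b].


query (0,0) [L1,L2] — begin 0,0,0
after L1 α=6/7: [132, 234/7, 138]
after L2 α=2/7: [124, 2864/49, 1172/7]
→ [124, 58, 167]

at x=0,y=2 over L1,L2:
after L1 α=1/2: [3/2, 15/2, 39]
after L2 α=5/7: [458/7, 465/7, 708/7]
rounded: [65, 66, 101]

at x=2,y=1 over L1,L2:
after L1 α=0: [0, 0, 0]
after L2 α=3/8: [279/8, 3/8, 57/8]
= [35, 0, 7]


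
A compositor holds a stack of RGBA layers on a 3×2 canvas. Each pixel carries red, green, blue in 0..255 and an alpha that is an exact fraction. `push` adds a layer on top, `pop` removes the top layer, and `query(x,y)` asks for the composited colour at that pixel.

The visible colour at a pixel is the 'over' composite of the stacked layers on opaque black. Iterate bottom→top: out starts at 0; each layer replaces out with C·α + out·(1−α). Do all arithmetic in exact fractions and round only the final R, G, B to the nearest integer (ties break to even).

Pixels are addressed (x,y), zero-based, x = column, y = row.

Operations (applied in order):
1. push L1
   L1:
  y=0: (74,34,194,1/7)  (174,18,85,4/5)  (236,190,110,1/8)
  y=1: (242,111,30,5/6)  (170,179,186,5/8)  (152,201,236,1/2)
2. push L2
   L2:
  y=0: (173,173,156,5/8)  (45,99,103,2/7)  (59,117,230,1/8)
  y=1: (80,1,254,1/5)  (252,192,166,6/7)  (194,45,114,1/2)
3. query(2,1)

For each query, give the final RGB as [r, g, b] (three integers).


query (2,1) [L1,L2] — begin 0,0,0
after L1 α=1/2: [76, 201/2, 118]
after L2 α=1/2: [135, 291/4, 116]
→ [135, 73, 116]


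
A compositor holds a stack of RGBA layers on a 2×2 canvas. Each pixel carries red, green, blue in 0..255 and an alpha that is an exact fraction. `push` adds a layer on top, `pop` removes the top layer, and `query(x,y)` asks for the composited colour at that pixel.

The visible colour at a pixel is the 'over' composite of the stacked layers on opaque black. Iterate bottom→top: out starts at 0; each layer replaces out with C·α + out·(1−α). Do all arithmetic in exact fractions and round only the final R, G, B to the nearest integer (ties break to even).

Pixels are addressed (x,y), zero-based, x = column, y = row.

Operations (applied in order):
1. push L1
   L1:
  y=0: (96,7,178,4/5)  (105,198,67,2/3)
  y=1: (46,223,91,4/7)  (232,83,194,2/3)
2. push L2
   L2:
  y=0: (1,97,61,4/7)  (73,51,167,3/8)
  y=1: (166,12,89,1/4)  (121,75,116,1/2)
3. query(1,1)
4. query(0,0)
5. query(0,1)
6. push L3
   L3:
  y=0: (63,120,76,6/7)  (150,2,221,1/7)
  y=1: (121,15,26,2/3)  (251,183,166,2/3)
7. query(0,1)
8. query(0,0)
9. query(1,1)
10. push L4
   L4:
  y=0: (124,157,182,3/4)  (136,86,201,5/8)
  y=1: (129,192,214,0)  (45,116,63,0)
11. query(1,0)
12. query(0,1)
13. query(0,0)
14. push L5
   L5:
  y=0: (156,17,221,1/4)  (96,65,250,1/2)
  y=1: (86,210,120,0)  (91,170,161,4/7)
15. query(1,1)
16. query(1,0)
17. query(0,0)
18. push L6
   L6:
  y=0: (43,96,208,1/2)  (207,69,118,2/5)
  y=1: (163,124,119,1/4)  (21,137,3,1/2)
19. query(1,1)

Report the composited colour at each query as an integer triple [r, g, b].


query (1,1) [L1,L2] — begin 0,0,0
L1 α=2/3: [464/3, 166/3, 388/3]
L2 α=1/2: [827/6, 391/6, 368/3]
= [138, 65, 123]

query (0,0) [L1,L2] — begin 0,0,0
after L1 α=4/5: [384/5, 28/5, 712/5]
after L2 α=4/7: [1172/35, 2024/35, 3356/35]
rounded: [33, 58, 96]

at x=0,y=1 over L1,L2:
+L1 (α=4/7) → [184/7, 892/7, 52]
+L2 (α=1/4) → [857/14, 690/7, 245/4]
= [61, 99, 61]

(0,1) stack=L1,L2,L3; from [0,0,0]:
after L1 α=4/7: [184/7, 892/7, 52]
after L2 α=1/4: [857/14, 690/7, 245/4]
after L3 α=2/3: [1415/14, 300/7, 151/4]
→ [101, 43, 38]

(0,0) stack=L1,L2,L3; from [0,0,0]:
L1 α=4/5: [384/5, 28/5, 712/5]
L2 α=4/7: [1172/35, 2024/35, 3356/35]
L3 α=6/7: [14402/245, 27224/245, 19316/245]
rounded: [59, 111, 79]

(1,1) stack=L1,L2,L3; from [0,0,0]:
L1 α=2/3: [464/3, 166/3, 388/3]
L2 α=1/2: [827/6, 391/6, 368/3]
L3 α=2/3: [3839/18, 2587/18, 1364/9]
rounded: [213, 144, 152]

(1,0) stack=L1,L2,L3,L4; from [0,0,0]:
after L1 α=2/3: [70, 132, 134/3]
after L2 α=3/8: [569/8, 813/8, 2173/24]
after L3 α=1/7: [2307/28, 2447/28, 3057/28]
after L4 α=5/8: [25961/224, 19381/224, 37311/224]
→ [116, 87, 167]

at x=0,y=1 over L1,L2,L3,L4:
+L1 (α=4/7) → [184/7, 892/7, 52]
+L2 (α=1/4) → [857/14, 690/7, 245/4]
+L3 (α=2/3) → [1415/14, 300/7, 151/4]
+L4 (α=0) → [1415/14, 300/7, 151/4]
= [101, 43, 38]

(0,0) stack=L1,L2,L3,L4; from [0,0,0]:
L1 α=4/5: [384/5, 28/5, 712/5]
L2 α=4/7: [1172/35, 2024/35, 3356/35]
L3 α=6/7: [14402/245, 27224/245, 19316/245]
L4 α=3/4: [52771/490, 142619/980, 76543/490]
→ [108, 146, 156]

at x=1,y=1 over L1,L2,L3,L4,L5:
after L1 α=2/3: [464/3, 166/3, 388/3]
after L2 α=1/2: [827/6, 391/6, 368/3]
after L3 α=2/3: [3839/18, 2587/18, 1364/9]
after L4 α=0: [3839/18, 2587/18, 1364/9]
after L5 α=4/7: [6023/42, 6667/42, 3296/21]
= [143, 159, 157]

(1,0) stack=L1,L2,L3,L4,L5; from [0,0,0]:
L1 α=2/3: [70, 132, 134/3]
L2 α=3/8: [569/8, 813/8, 2173/24]
L3 α=1/7: [2307/28, 2447/28, 3057/28]
L4 α=5/8: [25961/224, 19381/224, 37311/224]
L5 α=1/2: [47465/448, 33941/448, 93311/448]
→ [106, 76, 208]

(0,0) stack=L1,L2,L3,L4,L5; from [0,0,0]:
L1 α=4/5: [384/5, 28/5, 712/5]
L2 α=4/7: [1172/35, 2024/35, 3356/35]
L3 α=6/7: [14402/245, 27224/245, 19316/245]
L4 α=3/4: [52771/490, 142619/980, 76543/490]
L5 α=1/4: [234753/1960, 444517/3920, 337919/1960]
→ [120, 113, 172]

query (1,1) [L1,L2,L3,L4,L5,L6] — begin 0,0,0
+L1 (α=2/3) → [464/3, 166/3, 388/3]
+L2 (α=1/2) → [827/6, 391/6, 368/3]
+L3 (α=2/3) → [3839/18, 2587/18, 1364/9]
+L4 (α=0) → [3839/18, 2587/18, 1364/9]
+L5 (α=4/7) → [6023/42, 6667/42, 3296/21]
+L6 (α=1/2) → [6905/84, 12421/84, 3359/42]
→ [82, 148, 80]


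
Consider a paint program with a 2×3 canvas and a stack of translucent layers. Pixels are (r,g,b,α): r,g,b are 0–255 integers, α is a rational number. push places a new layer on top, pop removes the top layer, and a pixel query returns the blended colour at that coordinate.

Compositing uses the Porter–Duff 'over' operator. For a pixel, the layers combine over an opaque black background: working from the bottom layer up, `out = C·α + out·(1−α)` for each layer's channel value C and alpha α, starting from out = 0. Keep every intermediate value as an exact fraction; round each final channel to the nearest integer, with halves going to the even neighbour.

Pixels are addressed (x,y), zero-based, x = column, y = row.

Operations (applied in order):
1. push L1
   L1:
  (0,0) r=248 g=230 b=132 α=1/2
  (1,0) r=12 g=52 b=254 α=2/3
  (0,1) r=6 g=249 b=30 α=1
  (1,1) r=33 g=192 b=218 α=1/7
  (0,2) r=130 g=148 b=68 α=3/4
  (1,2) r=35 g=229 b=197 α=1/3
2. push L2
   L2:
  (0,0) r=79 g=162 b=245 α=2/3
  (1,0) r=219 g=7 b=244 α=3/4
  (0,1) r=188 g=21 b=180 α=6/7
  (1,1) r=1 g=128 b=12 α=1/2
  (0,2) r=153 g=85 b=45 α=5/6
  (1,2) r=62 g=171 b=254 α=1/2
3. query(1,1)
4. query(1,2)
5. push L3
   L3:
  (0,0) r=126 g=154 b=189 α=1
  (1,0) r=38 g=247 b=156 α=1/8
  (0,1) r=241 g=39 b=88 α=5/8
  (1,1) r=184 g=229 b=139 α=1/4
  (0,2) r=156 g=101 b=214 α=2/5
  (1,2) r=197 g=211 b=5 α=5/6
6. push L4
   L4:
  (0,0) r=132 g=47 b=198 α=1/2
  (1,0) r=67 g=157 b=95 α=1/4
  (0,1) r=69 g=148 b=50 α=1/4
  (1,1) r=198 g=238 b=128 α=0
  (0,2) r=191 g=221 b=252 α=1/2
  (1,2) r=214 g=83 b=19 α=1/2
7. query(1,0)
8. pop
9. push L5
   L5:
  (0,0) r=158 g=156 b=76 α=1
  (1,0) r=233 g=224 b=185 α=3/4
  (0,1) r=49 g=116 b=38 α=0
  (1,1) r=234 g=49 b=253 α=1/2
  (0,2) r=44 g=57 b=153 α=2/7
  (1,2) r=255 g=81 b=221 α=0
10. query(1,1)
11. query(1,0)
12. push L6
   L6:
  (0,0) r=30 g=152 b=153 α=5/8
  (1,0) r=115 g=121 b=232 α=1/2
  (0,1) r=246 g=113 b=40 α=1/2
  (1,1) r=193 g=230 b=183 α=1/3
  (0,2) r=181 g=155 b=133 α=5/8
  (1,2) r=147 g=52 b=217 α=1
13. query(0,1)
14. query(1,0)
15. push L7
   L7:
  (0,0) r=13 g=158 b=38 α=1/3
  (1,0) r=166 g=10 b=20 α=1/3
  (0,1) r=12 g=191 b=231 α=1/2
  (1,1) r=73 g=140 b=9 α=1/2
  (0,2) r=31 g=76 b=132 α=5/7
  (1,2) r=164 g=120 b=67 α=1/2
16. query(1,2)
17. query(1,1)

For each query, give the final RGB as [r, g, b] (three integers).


at x=1,y=1 over L1,L2:
after L1 α=1/7: [33/7, 192/7, 218/7]
after L2 α=1/2: [20/7, 544/7, 151/7]
rounded: [3, 78, 22]

(1,2) stack=L1,L2; from [0,0,0]:
+L1 (α=1/3) → [35/3, 229/3, 197/3]
+L2 (α=1/2) → [221/6, 371/3, 959/6]
rounded: [37, 124, 160]

at x=1,y=0 over L1,L2,L3,L4:
L1 α=2/3: [8, 104/3, 508/3]
L2 α=3/4: [665/4, 167/12, 676/3]
L3 α=1/8: [4807/32, 4133/96, 650/3]
L4 α=1/4: [16565/128, 9157/128, 745/4]
→ [129, 72, 186]

query (1,1) [L1,L2,L3,L5] — begin 0,0,0
+L1 (α=1/7) → [33/7, 192/7, 218/7]
+L2 (α=1/2) → [20/7, 544/7, 151/7]
+L3 (α=1/4) → [337/7, 3235/28, 713/14]
+L5 (α=1/2) → [1975/14, 4607/56, 4255/28]
rounded: [141, 82, 152]

(1,0) stack=L1,L2,L3,L5; from [0,0,0]:
+L1 (α=2/3) → [8, 104/3, 508/3]
+L2 (α=3/4) → [665/4, 167/12, 676/3]
+L3 (α=1/8) → [4807/32, 4133/96, 650/3]
+L5 (α=3/4) → [27175/128, 68645/384, 2315/12]
→ [212, 179, 193]

at x=0,y=1 over L1,L2,L3,L5,L6:
+L1 (α=1) → [6, 249, 30]
+L2 (α=6/7) → [162, 375/7, 1110/7]
+L3 (α=5/8) → [1691/8, 1245/28, 3205/28]
+L5 (α=0) → [1691/8, 1245/28, 3205/28]
+L6 (α=1/2) → [3659/16, 4409/56, 4325/56]
rounded: [229, 79, 77]

query (1,0) [L1,L2,L3,L5,L6] — begin 0,0,0
after L1 α=2/3: [8, 104/3, 508/3]
after L2 α=3/4: [665/4, 167/12, 676/3]
after L3 α=1/8: [4807/32, 4133/96, 650/3]
after L5 α=3/4: [27175/128, 68645/384, 2315/12]
after L6 α=1/2: [41895/256, 115109/768, 5099/24]
rounded: [164, 150, 212]

at x=1,y=2 over L1,L2,L3,L5,L6,L7:
after L1 α=1/3: [35/3, 229/3, 197/3]
after L2 α=1/2: [221/6, 371/3, 959/6]
after L3 α=5/6: [6131/36, 1768/9, 1109/36]
after L5 α=0: [6131/36, 1768/9, 1109/36]
after L6 α=1: [147, 52, 217]
after L7 α=1/2: [311/2, 86, 142]
→ [156, 86, 142]

query (1,1) [L1,L2,L3,L5,L6,L7] — begin 0,0,0
+L1 (α=1/7) → [33/7, 192/7, 218/7]
+L2 (α=1/2) → [20/7, 544/7, 151/7]
+L3 (α=1/4) → [337/7, 3235/28, 713/14]
+L5 (α=1/2) → [1975/14, 4607/56, 4255/28]
+L6 (α=1/3) → [3326/21, 11047/84, 6817/42]
+L7 (α=1/2) → [4859/42, 22807/168, 7195/84]
rounded: [116, 136, 86]


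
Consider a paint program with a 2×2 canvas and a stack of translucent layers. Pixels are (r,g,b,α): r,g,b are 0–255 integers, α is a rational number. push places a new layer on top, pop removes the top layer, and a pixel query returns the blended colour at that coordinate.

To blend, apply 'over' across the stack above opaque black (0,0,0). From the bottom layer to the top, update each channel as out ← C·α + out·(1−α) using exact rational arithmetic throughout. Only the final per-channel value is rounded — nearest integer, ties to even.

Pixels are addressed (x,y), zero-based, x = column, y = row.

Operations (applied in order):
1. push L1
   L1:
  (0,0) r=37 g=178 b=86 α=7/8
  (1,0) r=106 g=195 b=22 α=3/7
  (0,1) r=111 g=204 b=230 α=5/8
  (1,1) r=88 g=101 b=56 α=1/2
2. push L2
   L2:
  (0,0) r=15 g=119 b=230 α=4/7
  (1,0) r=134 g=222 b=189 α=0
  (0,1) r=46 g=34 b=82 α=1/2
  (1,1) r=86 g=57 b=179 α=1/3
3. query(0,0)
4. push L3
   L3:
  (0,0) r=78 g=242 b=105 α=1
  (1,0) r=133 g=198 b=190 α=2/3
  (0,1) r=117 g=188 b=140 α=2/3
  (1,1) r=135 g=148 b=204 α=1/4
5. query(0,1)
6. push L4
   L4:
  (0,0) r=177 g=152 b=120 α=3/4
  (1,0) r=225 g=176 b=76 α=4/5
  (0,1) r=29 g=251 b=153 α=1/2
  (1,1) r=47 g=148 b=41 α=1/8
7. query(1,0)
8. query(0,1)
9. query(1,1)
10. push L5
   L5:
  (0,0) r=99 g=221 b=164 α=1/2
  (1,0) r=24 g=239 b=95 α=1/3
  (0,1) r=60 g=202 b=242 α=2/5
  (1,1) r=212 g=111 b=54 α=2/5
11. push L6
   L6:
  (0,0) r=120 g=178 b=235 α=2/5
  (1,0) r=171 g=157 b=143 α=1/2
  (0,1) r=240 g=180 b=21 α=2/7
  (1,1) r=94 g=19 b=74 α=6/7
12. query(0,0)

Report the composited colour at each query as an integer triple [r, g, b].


(0,0) stack=L1,L2; from [0,0,0]:
L1 α=7/8: [259/8, 623/4, 301/4]
L2 α=4/7: [1257/56, 539/4, 4583/28]
→ [22, 135, 164]

(0,1) stack=L1,L2,L3; from [0,0,0]:
+L1 (α=5/8) → [555/8, 255/2, 575/4]
+L2 (α=1/2) → [923/16, 323/4, 903/8]
+L3 (α=2/3) → [4667/48, 609/4, 3143/24]
= [97, 152, 131]

query (1,0) [L1,L2,L3,L4] — begin 0,0,0
L1 α=3/7: [318/7, 585/7, 66/7]
L2 α=0: [318/7, 585/7, 66/7]
L3 α=2/3: [2180/21, 1119/7, 2726/21]
L4 α=4/5: [4216/21, 6047/35, 1822/21]
rounded: [201, 173, 87]

query (0,1) [L1,L2,L3,L4] — begin 0,0,0
L1 α=5/8: [555/8, 255/2, 575/4]
L2 α=1/2: [923/16, 323/4, 903/8]
L3 α=2/3: [4667/48, 609/4, 3143/24]
L4 α=1/2: [6059/96, 1613/8, 6815/48]
rounded: [63, 202, 142]

query (1,1) [L1,L2,L3,L4] — begin 0,0,0
+L1 (α=1/2) → [44, 101/2, 28]
+L2 (α=1/3) → [58, 158/3, 235/3]
+L3 (α=1/4) → [309/4, 153/2, 439/4]
+L4 (α=1/8) → [2351/32, 1367/16, 3237/32]
→ [73, 85, 101]

(0,0) stack=L1,L2,L3,L4,L5,L6; from [0,0,0]:
+L1 (α=7/8) → [259/8, 623/4, 301/4]
+L2 (α=4/7) → [1257/56, 539/4, 4583/28]
+L3 (α=1) → [78, 242, 105]
+L4 (α=3/4) → [609/4, 349/2, 465/4]
+L5 (α=1/2) → [1005/8, 791/4, 1121/8]
+L6 (α=2/5) → [987/8, 3797/20, 7123/40]
→ [123, 190, 178]


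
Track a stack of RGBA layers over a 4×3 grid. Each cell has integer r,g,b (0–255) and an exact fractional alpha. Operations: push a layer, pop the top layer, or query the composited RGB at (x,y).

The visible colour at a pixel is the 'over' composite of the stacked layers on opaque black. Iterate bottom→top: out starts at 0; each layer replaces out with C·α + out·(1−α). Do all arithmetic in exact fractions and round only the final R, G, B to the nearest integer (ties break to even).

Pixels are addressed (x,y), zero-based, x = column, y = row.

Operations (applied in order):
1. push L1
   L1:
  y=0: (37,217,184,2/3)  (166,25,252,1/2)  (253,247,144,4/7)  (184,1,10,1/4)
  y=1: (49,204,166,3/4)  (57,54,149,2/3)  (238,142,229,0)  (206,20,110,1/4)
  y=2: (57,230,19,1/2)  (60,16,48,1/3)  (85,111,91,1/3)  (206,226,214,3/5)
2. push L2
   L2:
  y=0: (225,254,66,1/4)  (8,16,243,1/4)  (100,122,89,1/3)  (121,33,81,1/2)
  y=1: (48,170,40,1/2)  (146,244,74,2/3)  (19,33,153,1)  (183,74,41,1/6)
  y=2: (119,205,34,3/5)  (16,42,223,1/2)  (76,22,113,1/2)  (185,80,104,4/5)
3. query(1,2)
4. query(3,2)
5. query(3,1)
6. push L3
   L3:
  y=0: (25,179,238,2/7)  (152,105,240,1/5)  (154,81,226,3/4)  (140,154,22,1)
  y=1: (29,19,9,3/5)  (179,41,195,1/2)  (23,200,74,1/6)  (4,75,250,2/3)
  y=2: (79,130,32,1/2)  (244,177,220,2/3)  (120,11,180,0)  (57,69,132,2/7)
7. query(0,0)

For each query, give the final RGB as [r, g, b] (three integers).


query (1,2) [L1,L2] — begin 0,0,0
L1 α=1/3: [20, 16/3, 16]
L2 α=1/2: [18, 71/3, 239/2]
= [18, 24, 120]

query (3,2) [L1,L2] — begin 0,0,0
L1 α=3/5: [618/5, 678/5, 642/5]
L2 α=4/5: [4318/25, 2278/25, 2722/25]
→ [173, 91, 109]

at x=3,y=1 over L1,L2:
after L1 α=1/4: [103/2, 5, 55/2]
after L2 α=1/6: [881/12, 33/2, 119/4]
rounded: [73, 16, 30]

(0,0) stack=L1,L2,L3; from [0,0,0]:
+L1 (α=2/3) → [74/3, 434/3, 368/3]
+L2 (α=1/4) → [299/4, 172, 217/2]
+L3 (α=2/7) → [1695/28, 174, 291/2]
= [61, 174, 146]


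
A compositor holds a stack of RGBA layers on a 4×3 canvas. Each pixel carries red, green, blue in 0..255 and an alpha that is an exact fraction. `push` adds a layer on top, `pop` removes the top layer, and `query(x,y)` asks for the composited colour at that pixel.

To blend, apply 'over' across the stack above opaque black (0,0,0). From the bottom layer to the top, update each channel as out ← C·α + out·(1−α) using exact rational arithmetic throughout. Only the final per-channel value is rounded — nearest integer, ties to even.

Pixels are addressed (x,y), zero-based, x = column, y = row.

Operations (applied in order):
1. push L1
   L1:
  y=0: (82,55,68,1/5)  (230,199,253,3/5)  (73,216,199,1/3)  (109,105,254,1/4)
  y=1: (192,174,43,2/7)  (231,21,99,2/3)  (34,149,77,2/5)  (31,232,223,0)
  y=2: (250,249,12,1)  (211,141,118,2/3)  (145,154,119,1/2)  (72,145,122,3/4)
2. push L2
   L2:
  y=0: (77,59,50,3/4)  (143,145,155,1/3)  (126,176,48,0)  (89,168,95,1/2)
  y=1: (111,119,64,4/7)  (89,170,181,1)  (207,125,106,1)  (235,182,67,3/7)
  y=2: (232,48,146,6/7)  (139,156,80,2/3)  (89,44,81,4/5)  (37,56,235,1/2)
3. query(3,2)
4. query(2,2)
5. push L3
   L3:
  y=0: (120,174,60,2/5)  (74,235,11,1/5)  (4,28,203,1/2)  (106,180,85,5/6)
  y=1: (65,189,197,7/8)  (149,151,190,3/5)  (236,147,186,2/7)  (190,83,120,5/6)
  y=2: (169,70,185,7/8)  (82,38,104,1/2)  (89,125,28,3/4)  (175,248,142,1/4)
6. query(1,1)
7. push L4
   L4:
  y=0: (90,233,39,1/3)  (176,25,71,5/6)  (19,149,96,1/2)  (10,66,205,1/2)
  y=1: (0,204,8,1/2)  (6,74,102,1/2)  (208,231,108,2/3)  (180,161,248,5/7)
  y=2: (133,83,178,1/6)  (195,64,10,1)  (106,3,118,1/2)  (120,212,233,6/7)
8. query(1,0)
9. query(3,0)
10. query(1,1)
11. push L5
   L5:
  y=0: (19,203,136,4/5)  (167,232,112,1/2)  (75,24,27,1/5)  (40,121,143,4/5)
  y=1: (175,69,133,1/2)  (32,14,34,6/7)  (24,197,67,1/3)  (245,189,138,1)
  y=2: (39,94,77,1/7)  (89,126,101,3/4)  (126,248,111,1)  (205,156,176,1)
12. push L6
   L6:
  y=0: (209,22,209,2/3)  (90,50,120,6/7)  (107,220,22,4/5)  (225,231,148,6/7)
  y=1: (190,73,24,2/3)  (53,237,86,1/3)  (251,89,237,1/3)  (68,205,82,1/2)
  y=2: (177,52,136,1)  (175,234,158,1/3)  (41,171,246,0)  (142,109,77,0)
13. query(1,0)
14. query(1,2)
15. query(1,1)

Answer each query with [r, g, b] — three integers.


query (3,2) [L1,L2] — begin 0,0,0
after L1 α=3/4: [54, 435/4, 183/2]
after L2 α=1/2: [91/2, 659/8, 653/4]
= [46, 82, 163]

query (2,2) [L1,L2] — begin 0,0,0
after L1 α=1/2: [145/2, 77, 119/2]
after L2 α=4/5: [857/10, 253/5, 767/10]
= [86, 51, 77]

(1,1) stack=L1,L2,L3; from [0,0,0]:
+L1 (α=2/3) → [154, 14, 66]
+L2 (α=1) → [89, 170, 181]
+L3 (α=3/5) → [125, 793/5, 932/5]
= [125, 159, 186]

query (1,0) [L1,L2,L3,L4] — begin 0,0,0
+L1 (α=3/5) → [138, 597/5, 759/5]
+L2 (α=1/3) → [419/3, 1919/15, 2293/15]
+L3 (α=1/5) → [1898/15, 11201/75, 9337/75]
+L4 (α=5/6) → [7549/45, 10288/225, 17981/225]
→ [168, 46, 80]

at x=3,y=0 over L1,L2,L3,L4:
after L1 α=1/4: [109/4, 105/4, 127/2]
after L2 α=1/2: [465/8, 777/8, 317/4]
after L3 α=5/6: [4705/48, 2659/16, 2017/24]
after L4 α=1/2: [5185/96, 3715/32, 6937/48]
= [54, 116, 145]

query (1,1) [L1,L2,L3,L4] — begin 0,0,0
L1 α=2/3: [154, 14, 66]
L2 α=1: [89, 170, 181]
L3 α=3/5: [125, 793/5, 932/5]
L4 α=1/2: [131/2, 1163/10, 721/5]
= [66, 116, 144]

(1,0) stack=L1,L2,L3,L4,L5,L6; from [0,0,0]:
L1 α=3/5: [138, 597/5, 759/5]
L2 α=1/3: [419/3, 1919/15, 2293/15]
L3 α=1/5: [1898/15, 11201/75, 9337/75]
L4 α=5/6: [7549/45, 10288/225, 17981/225]
L5 α=1/2: [7532/45, 31244/225, 43181/450]
L6 α=6/7: [31832/315, 98744/1575, 367181/3150]
rounded: [101, 63, 117]

at x=1,y=2 over L1,L2,L3,L4,L5,L6:
after L1 α=2/3: [422/3, 94, 236/3]
after L2 α=2/3: [1256/9, 406/3, 716/9]
after L3 α=1/2: [997/9, 260/3, 826/9]
after L4 α=1: [195, 64, 10]
after L5 α=3/4: [231/2, 221/2, 313/4]
after L6 α=1/3: [406/3, 455/3, 629/6]
rounded: [135, 152, 105]

query (1,1) [L1,L2,L3,L4,L5,L6] — begin 0,0,0
L1 α=2/3: [154, 14, 66]
L2 α=1: [89, 170, 181]
L3 α=3/5: [125, 793/5, 932/5]
L4 α=1/2: [131/2, 1163/10, 721/5]
L5 α=6/7: [515/14, 2003/70, 1741/35]
L6 α=1/3: [886/21, 10298/105, 2164/35]
rounded: [42, 98, 62]
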